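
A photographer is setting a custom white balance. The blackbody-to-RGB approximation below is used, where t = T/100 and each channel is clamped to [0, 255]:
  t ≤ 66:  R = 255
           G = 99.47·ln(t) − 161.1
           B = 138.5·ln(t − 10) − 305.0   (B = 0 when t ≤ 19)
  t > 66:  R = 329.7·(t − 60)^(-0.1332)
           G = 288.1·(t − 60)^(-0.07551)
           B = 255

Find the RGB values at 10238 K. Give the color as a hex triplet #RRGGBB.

t = 10238/100 = 102.38; the t > 66 branch applies.
R = 329.7·(102.38 − 60)^(-0.1332) = 329.7·42.38^(-0.1332) = 329.7·0.60710 = 200.162.
G = 288.1·(102.38 − 60)^(-0.07551) = 288.1·42.38^(-0.07551) = 288.1·0.75359 = 217.108.
B = 255 by definition for t > 66.
Rounded: (200, 217, 255).
In hex: #C8D9FF.

#C8D9FF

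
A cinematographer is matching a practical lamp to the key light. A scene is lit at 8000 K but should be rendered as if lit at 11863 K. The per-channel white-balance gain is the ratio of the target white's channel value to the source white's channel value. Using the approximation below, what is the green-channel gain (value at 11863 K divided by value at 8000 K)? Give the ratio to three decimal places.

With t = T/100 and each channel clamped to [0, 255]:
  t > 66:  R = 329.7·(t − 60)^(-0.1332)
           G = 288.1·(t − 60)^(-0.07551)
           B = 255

At 8000 K (t = 80):
  G = 288.1·(80 − 60)^(-0.07551) = 288.1·20^(-0.07551) = 288.1·0.79755 = 229.775.
At 11863 K (t = 118.63):
  G = 288.1·(118.63 − 60)^(-0.07551) = 288.1·58.63^(-0.07551) = 288.1·0.73534 = 211.852.
Gain = 211.852 / 229.775 = 0.9220 → 0.922.

0.922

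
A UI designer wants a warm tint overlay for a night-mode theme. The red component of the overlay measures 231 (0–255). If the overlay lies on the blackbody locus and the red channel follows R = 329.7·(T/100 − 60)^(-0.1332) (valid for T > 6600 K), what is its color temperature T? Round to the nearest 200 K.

7400 K

(t − 60)^(-0.1332) = 231/329.7 = 0.70064.
t − 60 = 0.70064^(1/-0.1332) = 0.70064^(-7.508) = 14.453, so t = 74.453.
T = 100·t = 7445 K → 7400 K to the nearest 200 K.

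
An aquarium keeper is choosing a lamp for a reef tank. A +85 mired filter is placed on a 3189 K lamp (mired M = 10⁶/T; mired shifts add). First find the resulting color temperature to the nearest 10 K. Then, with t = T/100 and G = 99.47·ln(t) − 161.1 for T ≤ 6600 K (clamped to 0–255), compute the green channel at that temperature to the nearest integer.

159

M_in = 10⁶/3189 = 313.58; M_out = 313.58 + (+85) = 398.58.
T_out = 10⁶/398.58 = 2508.9 K → 2510 K; t = 25.1.
G = 99.47·ln 25.1 − 161.1 = 99.47·3.2229 − 161.1 = 159.479.
Rounded: 159.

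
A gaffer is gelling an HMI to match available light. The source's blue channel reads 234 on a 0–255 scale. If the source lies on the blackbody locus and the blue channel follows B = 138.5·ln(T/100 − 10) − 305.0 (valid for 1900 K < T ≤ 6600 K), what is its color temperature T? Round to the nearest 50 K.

5900 K

ln(t − 10) = (234 + 305.0) / 138.5 = 3.8917.
t − 10 = e^3.8917 = 48.994, so t = 58.994.
T = 100·t = 5899 K → 5900 K to the nearest 50 K.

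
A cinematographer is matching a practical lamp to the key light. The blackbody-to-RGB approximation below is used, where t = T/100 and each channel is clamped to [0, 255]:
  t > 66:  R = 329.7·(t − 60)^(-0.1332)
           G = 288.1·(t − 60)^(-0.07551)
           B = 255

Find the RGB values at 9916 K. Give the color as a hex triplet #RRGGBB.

#CADAFF

t = 9916/100 = 99.16; the t > 66 branch applies.
R = 329.7·(99.16 − 60)^(-0.1332) = 329.7·39.16^(-0.1332) = 329.7·0.61353 = 202.280.
G = 288.1·(99.16 − 60)^(-0.07551) = 288.1·39.16^(-0.07551) = 288.1·0.75810 = 218.408.
B = 255 by definition for t > 66.
Rounded: (202, 218, 255).
In hex: #CADAFF.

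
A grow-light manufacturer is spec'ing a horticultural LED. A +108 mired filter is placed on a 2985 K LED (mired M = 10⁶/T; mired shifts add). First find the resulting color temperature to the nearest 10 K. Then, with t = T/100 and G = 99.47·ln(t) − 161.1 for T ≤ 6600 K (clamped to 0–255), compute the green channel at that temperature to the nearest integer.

M_in = 10⁶/2985 = 335.01; M_out = 335.01 + (+108) = 443.01.
T_out = 10⁶/443.01 = 2257.3 K → 2260 K; t = 22.6.
G = 99.47·ln 22.6 − 161.1 = 99.47·3.1179 − 161.1 = 149.042.
Rounded: 149.

149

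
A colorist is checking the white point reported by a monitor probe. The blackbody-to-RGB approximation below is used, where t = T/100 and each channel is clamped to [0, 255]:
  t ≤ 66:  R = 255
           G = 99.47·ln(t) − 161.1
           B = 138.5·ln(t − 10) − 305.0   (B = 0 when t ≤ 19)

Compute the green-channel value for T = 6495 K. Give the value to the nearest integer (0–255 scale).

t = 6495/100 = 64.95; the t ≤ 66 branch applies.
G = 99.47·ln 64.95 − 161.1 = 99.47·4.1736 − 161.1 = 254.050.
Rounded: 254.

254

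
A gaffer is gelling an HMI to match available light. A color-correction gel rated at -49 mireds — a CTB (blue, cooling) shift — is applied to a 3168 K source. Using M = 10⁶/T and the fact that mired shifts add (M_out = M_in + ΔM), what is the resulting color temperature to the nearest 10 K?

M_in = 10⁶/3168 = 315.66 mireds.
M_out = 315.66 + (-49) = 266.66 mireds.
T_out = 10⁶/266.66 = 3750.1 K → 3750 K.

3750 K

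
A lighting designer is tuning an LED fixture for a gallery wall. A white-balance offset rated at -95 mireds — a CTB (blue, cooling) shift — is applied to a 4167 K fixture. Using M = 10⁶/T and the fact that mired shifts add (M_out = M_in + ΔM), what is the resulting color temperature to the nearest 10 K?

M_in = 10⁶/4167 = 239.98 mireds.
M_out = 239.98 + (-95) = 144.98 mireds.
T_out = 10⁶/144.98 = 6897.5 K → 6900 K.

6900 K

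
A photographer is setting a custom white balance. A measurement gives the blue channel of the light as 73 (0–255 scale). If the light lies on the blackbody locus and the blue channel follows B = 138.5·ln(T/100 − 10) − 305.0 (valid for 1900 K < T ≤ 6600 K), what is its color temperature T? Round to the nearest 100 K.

ln(t − 10) = (73 + 305.0) / 138.5 = 2.7292.
t − 10 = e^2.7292 = 15.321, so t = 25.321.
T = 100·t = 2532 K → 2500 K to the nearest 100 K.

2500 K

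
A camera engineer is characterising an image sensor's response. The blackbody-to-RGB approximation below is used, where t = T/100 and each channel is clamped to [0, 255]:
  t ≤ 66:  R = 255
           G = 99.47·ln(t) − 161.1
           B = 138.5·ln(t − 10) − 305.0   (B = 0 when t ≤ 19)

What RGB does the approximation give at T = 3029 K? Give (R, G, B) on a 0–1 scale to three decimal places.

(1.000, 0.699, 0.439)

t = 3029/100 = 30.29; the t ≤ 66 branch applies.
R = 255 by definition for t ≤ 66.
G = 99.47·ln 30.29 − 161.1 = 99.47·3.4108 − 161.1 = 178.174.
B = 138.5·ln(30.29 − 10) − 305.0 = 138.5·ln 20.29 − 305.0 = 138.5·3.0101 − 305.0 = 111.903.
Dividing each by 255: (1.0000, 0.6987, 0.4388) → (1.000, 0.699, 0.439).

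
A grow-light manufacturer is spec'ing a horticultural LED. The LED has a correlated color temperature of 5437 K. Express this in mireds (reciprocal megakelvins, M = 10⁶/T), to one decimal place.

183.9 mireds

M = 10⁶ / 5437 = 183.925 → 183.9 mireds.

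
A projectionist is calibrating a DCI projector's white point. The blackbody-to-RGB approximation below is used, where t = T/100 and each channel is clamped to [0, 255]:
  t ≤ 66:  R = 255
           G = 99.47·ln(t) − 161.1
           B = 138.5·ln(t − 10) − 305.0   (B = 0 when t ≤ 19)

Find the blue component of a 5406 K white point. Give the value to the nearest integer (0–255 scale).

219

t = 5406/100 = 54.06; the t ≤ 66 branch applies.
B = 138.5·ln(54.06 − 10) − 305.0 = 138.5·ln 44.06 − 305.0 = 138.5·3.7856 − 305.0 = 219.299.
Rounded: 219.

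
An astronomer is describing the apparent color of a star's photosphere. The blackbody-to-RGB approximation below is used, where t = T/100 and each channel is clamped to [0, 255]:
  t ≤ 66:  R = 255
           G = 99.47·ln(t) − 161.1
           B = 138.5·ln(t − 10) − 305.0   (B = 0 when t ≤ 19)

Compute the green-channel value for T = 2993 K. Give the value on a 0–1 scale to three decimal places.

t = 2993/100 = 29.93; the t ≤ 66 branch applies.
G = 99.47·ln 29.93 − 161.1 = 99.47·3.3989 − 161.1 = 176.985.
On a 0–1 scale: 176.985/255 = 0.6941 → 0.694.

0.694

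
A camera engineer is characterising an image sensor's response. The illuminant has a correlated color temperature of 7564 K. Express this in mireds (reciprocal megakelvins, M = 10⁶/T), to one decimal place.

M = 10⁶ / 7564 = 132.205 → 132.2 mireds.

132.2 mireds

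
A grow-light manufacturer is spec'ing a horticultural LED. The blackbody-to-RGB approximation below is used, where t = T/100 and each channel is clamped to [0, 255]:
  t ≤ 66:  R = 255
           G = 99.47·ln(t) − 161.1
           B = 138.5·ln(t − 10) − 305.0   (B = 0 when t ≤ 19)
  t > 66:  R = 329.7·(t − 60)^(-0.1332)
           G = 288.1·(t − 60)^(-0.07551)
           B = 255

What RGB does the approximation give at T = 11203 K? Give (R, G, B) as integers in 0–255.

t = 11203/100 = 112.03; the t > 66 branch applies.
R = 329.7·(112.03 − 60)^(-0.1332) = 329.7·52.03^(-0.1332) = 329.7·0.59074 = 194.766.
G = 288.1·(112.03 − 60)^(-0.07551) = 288.1·52.03^(-0.07551) = 288.1·0.74200 = 213.771.
B = 255 by definition for t > 66.
Rounded: (195, 214, 255).

(195, 214, 255)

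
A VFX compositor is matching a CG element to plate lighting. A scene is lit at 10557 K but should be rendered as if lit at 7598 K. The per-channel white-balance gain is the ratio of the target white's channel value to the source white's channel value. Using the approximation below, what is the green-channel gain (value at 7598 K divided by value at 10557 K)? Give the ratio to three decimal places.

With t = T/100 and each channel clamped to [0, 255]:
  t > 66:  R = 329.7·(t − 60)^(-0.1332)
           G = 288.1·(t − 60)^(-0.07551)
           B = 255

At 10557 K (t = 105.57):
  G = 288.1·(105.57 − 60)^(-0.07551) = 288.1·45.57^(-0.07551) = 288.1·0.74947 = 215.922.
At 7598 K (t = 75.98):
  G = 288.1·(75.98 − 60)^(-0.07551) = 288.1·15.98^(-0.07551) = 288.1·0.81118 = 233.701.
Gain = 233.701 / 215.922 = 1.0823 → 1.082.

1.082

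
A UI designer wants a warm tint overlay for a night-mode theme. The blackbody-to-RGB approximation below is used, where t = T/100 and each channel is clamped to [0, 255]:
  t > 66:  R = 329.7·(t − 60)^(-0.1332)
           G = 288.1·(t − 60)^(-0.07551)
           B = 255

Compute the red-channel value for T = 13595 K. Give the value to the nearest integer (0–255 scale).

t = 13595/100 = 135.95; the t > 66 branch applies.
R = 329.7·(135.95 − 60)^(-0.1332) = 329.7·75.95^(-0.1332) = 329.7·0.56171 = 185.196.
Rounded: 185.

185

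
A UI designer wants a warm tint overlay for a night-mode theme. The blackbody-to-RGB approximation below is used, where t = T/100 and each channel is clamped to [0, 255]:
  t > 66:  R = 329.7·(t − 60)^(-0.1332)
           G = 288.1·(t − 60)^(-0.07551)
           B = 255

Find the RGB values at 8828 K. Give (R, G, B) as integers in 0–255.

t = 8828/100 = 88.28; the t > 66 branch applies.
R = 329.7·(88.28 − 60)^(-0.1332) = 329.7·28.28^(-0.1332) = 329.7·0.64071 = 211.243.
G = 288.1·(88.28 − 60)^(-0.07551) = 288.1·28.28^(-0.07551) = 288.1·0.77696 = 223.842.
B = 255 by definition for t > 66.
Rounded: (211, 224, 255).

(211, 224, 255)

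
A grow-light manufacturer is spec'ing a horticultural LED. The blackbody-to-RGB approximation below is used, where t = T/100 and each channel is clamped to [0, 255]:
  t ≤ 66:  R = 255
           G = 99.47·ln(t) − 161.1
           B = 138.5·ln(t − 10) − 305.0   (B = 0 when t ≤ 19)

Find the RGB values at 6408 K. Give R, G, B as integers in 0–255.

R=255, G=253, B=248

t = 6408/100 = 64.08; the t ≤ 66 branch applies.
R = 255 by definition for t ≤ 66.
G = 99.47·ln 64.08 − 161.1 = 99.47·4.1601 − 161.1 = 252.708.
B = 138.5·ln(64.08 − 10) − 305.0 = 138.5·ln 54.08 − 305.0 = 138.5·3.9905 − 305.0 = 247.679.
Rounded: (255, 253, 248).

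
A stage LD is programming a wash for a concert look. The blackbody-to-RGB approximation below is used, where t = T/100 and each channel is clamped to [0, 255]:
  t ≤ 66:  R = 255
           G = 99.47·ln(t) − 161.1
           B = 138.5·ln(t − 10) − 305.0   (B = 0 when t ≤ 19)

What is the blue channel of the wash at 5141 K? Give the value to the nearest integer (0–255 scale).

211

t = 5141/100 = 51.41; the t ≤ 66 branch applies.
B = 138.5·ln(51.41 − 10) − 305.0 = 138.5·ln 41.41 − 305.0 = 138.5·3.7235 − 305.0 = 210.708.
Rounded: 211.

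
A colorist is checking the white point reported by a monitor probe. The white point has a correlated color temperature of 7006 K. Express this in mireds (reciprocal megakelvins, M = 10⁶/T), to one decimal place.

M = 10⁶ / 7006 = 142.735 → 142.7 mireds.

142.7 mireds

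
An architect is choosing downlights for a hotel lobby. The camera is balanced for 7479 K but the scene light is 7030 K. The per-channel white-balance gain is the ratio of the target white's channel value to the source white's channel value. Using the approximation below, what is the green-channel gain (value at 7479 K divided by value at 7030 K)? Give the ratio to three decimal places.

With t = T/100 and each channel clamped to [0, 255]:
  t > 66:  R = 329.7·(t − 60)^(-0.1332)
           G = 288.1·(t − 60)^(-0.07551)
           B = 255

0.973

At 7030 K (t = 70.3):
  G = 288.1·(70.3 − 60)^(-0.07551) = 288.1·10.3^(-0.07551) = 288.1·0.83853 = 241.582.
At 7479 K (t = 74.79):
  G = 288.1·(74.79 − 60)^(-0.07551) = 288.1·14.79^(-0.07551) = 288.1·0.81594 = 235.071.
Gain = 235.071 / 241.582 = 0.9730 → 0.973.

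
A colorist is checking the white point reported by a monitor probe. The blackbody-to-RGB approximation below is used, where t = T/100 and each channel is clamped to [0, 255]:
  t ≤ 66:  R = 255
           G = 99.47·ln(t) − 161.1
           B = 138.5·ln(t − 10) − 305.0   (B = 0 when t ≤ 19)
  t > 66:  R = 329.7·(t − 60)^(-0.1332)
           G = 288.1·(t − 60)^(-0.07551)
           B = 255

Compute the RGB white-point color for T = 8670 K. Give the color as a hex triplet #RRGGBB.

#D5E1FF

t = 8670/100 = 86.7; the t > 66 branch applies.
R = 329.7·(86.7 − 60)^(-0.1332) = 329.7·26.7^(-0.1332) = 329.7·0.64564 = 212.867.
G = 288.1·(86.7 − 60)^(-0.07551) = 288.1·26.7^(-0.07551) = 288.1·0.78034 = 224.816.
B = 255 by definition for t > 66.
Rounded: (213, 225, 255).
In hex: #D5E1FF.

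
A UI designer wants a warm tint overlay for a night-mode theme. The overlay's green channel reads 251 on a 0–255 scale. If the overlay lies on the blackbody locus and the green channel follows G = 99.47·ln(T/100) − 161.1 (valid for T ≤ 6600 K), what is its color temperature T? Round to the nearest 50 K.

6300 K

ln t = (251 + 161.1) / 99.47 = 4.1430.
t = e^4.1430 = 62.989.
T = 100·t = 6299 K → 6300 K to the nearest 50 K.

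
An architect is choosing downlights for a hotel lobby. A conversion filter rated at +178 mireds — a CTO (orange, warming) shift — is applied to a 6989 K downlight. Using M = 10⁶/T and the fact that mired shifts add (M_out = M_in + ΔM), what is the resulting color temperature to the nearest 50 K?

3100 K

M_in = 10⁶/6989 = 143.08 mireds.
M_out = 143.08 + (+178) = 321.08 mireds.
T_out = 10⁶/321.08 = 3114.5 K → 3100 K.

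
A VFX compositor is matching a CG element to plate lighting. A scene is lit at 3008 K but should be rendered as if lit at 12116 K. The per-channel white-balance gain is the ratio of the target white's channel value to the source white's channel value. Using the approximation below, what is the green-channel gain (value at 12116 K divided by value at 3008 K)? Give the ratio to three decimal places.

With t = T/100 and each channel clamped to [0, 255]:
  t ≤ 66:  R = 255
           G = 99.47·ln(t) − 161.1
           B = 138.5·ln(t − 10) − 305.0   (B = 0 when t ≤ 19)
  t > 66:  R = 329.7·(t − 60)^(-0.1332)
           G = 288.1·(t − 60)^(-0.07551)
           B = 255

1.190

At 3008 K (t = 30.08):
  G = 99.47·ln 30.08 − 161.1 = 99.47·3.4039 − 161.1 = 177.482.
At 12116 K (t = 121.16):
  G = 288.1·(121.16 − 60)^(-0.07551) = 288.1·61.16^(-0.07551) = 288.1·0.73300 = 211.177.
Gain = 211.177 / 177.482 = 1.1899 → 1.190.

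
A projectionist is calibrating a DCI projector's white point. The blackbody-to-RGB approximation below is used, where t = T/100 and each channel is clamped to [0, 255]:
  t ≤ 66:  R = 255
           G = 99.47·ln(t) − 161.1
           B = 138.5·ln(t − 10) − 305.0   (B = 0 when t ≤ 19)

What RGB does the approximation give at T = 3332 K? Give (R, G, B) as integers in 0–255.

(255, 188, 131)

t = 3332/100 = 33.32; the t ≤ 66 branch applies.
R = 255 by definition for t ≤ 66.
G = 99.47·ln 33.32 − 161.1 = 99.47·3.5062 − 161.1 = 187.658.
B = 138.5·ln(33.32 − 10) − 305.0 = 138.5·ln 23.32 − 305.0 = 138.5·3.1493 − 305.0 = 131.180.
Rounded: (255, 188, 131).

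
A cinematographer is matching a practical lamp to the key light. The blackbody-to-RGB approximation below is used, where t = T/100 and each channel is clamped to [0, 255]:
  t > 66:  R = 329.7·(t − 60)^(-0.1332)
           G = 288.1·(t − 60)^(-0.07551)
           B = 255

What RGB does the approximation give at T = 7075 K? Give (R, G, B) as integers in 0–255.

(240, 241, 255)

t = 7075/100 = 70.75; the t > 66 branch applies.
R = 329.7·(70.75 − 60)^(-0.1332) = 329.7·10.75^(-0.1332) = 329.7·0.72881 = 240.290.
G = 288.1·(70.75 − 60)^(-0.07551) = 288.1·10.75^(-0.07551) = 288.1·0.83583 = 240.803.
B = 255 by definition for t > 66.
Rounded: (240, 241, 255).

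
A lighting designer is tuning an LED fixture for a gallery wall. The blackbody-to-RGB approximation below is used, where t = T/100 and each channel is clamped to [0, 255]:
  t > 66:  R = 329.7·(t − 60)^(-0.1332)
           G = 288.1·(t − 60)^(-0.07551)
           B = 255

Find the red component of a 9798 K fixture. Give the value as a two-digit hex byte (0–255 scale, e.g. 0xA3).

t = 9798/100 = 97.98; the t > 66 branch applies.
R = 329.7·(97.98 − 60)^(-0.1332) = 329.7·37.98^(-0.1332) = 329.7·0.61603 = 203.106.
Rounded: 203; in hex, 0xCB.

0xCB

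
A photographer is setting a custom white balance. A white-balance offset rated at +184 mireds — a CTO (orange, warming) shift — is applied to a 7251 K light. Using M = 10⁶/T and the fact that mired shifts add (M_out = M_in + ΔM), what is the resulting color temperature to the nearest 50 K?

M_in = 10⁶/7251 = 137.91 mireds.
M_out = 137.91 + (+184) = 321.91 mireds.
T_out = 10⁶/321.91 = 3106.4 K → 3100 K.

3100 K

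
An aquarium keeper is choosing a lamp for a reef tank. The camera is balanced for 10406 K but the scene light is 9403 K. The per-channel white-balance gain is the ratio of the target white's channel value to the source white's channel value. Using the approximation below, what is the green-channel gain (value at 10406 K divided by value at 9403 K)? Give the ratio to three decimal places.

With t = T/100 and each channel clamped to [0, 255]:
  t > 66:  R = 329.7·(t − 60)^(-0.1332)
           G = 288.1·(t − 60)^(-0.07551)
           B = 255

At 9403 K (t = 94.03):
  G = 288.1·(94.03 − 60)^(-0.07551) = 288.1·34.03^(-0.07551) = 288.1·0.76618 = 220.736.
At 10406 K (t = 104.06):
  G = 288.1·(104.06 − 60)^(-0.07551) = 288.1·44.06^(-0.07551) = 288.1·0.75138 = 216.472.
Gain = 216.472 / 220.736 = 0.9807 → 0.981.

0.981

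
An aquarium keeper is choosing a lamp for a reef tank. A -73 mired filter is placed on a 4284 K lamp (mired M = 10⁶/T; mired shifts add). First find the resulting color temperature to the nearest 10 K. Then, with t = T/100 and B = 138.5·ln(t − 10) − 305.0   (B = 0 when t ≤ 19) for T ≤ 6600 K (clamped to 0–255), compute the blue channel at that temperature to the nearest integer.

243

M_in = 10⁶/4284 = 233.43; M_out = 233.43 + (-73) = 160.43.
T_out = 10⁶/160.43 = 6233.4 K → 6230 K; t = 62.3.
B = 138.5·ln(62.3 − 10) − 305.0 = 138.5·ln 52.3 − 305.0 = 138.5·3.9570 − 305.0 = 243.044.
Rounded: 243.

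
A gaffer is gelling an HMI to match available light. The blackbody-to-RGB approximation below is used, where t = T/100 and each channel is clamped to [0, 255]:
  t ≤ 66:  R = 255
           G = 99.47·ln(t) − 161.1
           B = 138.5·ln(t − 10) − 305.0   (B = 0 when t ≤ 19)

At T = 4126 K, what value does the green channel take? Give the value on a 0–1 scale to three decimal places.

t = 4126/100 = 41.26; the t ≤ 66 branch applies.
G = 99.47·ln 41.26 − 161.1 = 99.47·3.7199 − 161.1 = 208.918.
On a 0–1 scale: 208.918/255 = 0.8193 → 0.819.

0.819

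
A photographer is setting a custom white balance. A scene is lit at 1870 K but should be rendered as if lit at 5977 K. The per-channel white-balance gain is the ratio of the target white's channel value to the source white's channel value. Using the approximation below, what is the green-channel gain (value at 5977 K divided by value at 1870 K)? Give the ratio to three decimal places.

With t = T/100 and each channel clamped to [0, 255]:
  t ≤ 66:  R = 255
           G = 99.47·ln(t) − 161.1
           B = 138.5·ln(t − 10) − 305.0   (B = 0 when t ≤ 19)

1.888

At 1870 K (t = 18.7):
  G = 99.47·ln 18.7 − 161.1 = 99.47·2.9285 − 161.1 = 130.200.
At 5977 K (t = 59.77):
  G = 99.47·ln 59.77 − 161.1 = 99.47·4.0905 − 161.1 = 245.782.
Gain = 245.782 / 130.200 = 1.8877 → 1.888.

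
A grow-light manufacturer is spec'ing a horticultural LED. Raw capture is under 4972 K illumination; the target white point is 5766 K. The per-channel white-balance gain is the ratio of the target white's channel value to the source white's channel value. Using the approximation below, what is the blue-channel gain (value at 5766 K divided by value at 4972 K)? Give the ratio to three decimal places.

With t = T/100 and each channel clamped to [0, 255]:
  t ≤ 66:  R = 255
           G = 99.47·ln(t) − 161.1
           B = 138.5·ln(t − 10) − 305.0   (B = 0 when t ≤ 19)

At 4972 K (t = 49.72):
  B = 138.5·ln(49.72 − 10) − 305.0 = 138.5·ln 39.72 − 305.0 = 138.5·3.6819 − 305.0 = 204.937.
At 5766 K (t = 57.66):
  B = 138.5·ln(57.66 − 10) − 305.0 = 138.5·ln 47.66 − 305.0 = 138.5·3.8641 − 305.0 = 230.177.
Gain = 230.177 / 204.937 = 1.1232 → 1.123.

1.123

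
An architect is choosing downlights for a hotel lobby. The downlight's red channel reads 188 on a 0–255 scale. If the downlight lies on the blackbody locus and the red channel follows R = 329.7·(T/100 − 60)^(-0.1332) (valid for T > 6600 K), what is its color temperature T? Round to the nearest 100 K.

(t − 60)^(-0.1332) = 188/329.7 = 0.57022.
t − 60 = 0.57022^(1/-0.1332) = 0.57022^(-7.508) = 67.848, so t = 127.848.
T = 100·t = 12785 K → 12800 K to the nearest 100 K.

12800 K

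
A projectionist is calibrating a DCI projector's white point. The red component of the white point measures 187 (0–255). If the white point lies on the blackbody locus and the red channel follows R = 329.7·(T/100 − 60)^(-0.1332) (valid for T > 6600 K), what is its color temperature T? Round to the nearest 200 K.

(t − 60)^(-0.1332) = 187/329.7 = 0.56718.
t − 60 = 0.56718^(1/-0.1332) = 0.56718^(-7.508) = 70.620, so t = 130.620.
T = 100·t = 13062 K → 13000 K to the nearest 200 K.

13000 K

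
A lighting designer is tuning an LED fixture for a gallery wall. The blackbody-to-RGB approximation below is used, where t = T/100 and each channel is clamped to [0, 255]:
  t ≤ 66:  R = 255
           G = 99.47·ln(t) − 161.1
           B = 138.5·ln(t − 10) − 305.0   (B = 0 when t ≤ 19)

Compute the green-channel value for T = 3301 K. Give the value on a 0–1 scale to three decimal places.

t = 3301/100 = 33.01; the t ≤ 66 branch applies.
G = 99.47·ln 33.01 − 161.1 = 99.47·3.4968 − 161.1 = 186.728.
On a 0–1 scale: 186.728/255 = 0.7323 → 0.732.

0.732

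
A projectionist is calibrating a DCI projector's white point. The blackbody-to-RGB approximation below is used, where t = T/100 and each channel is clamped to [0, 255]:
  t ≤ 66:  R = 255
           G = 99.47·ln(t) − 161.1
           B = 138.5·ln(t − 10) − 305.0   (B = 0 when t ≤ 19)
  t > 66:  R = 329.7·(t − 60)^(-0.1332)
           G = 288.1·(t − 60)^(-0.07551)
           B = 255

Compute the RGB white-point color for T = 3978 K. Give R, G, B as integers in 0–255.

R=255, G=205, B=165

t = 3978/100 = 39.78; the t ≤ 66 branch applies.
R = 255 by definition for t ≤ 66.
G = 99.47·ln 39.78 − 161.1 = 99.47·3.6834 − 161.1 = 205.284.
B = 138.5·ln(39.78 − 10) − 305.0 = 138.5·ln 29.78 − 305.0 = 138.5·3.3938 − 305.0 = 165.046.
Rounded: (255, 205, 165).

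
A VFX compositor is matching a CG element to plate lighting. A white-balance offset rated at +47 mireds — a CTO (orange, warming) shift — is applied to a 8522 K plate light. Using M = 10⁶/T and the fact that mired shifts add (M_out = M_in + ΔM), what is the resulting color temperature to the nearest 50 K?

M_in = 10⁶/8522 = 117.34 mireds.
M_out = 117.34 + (+47) = 164.34 mireds.
T_out = 10⁶/164.34 = 6084.8 K → 6100 K.

6100 K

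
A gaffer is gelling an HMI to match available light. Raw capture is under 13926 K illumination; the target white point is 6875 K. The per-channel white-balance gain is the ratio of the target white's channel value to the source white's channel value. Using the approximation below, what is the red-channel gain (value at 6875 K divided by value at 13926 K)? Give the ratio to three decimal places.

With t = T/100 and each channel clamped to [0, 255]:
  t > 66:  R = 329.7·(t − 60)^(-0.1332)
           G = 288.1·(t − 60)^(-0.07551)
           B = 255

1.341

At 13926 K (t = 139.26):
  R = 329.7·(139.26 − 60)^(-0.1332) = 329.7·79.26^(-0.1332) = 329.7·0.55853 = 184.147.
At 6875 K (t = 68.75):
  R = 329.7·(68.75 − 60)^(-0.1332) = 329.7·8.75^(-0.1332) = 329.7·0.74907 = 246.970.
Gain = 246.970 / 184.147 = 1.3412 → 1.341.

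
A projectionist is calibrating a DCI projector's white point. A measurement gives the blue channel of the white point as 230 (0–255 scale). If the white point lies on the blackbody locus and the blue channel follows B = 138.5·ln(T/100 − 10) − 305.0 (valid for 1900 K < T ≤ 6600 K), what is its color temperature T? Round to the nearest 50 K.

5750 K

ln(t − 10) = (230 + 305.0) / 138.5 = 3.8628.
t − 10 = e^3.8628 = 47.599, so t = 57.599.
T = 100·t = 5760 K → 5750 K to the nearest 50 K.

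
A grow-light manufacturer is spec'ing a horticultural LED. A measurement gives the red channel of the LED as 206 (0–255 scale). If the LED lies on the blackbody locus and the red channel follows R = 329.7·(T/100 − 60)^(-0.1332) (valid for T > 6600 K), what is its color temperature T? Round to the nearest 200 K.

(t − 60)^(-0.1332) = 206/329.7 = 0.62481.
t − 60 = 0.62481^(1/-0.1332) = 0.62481^(-7.508) = 34.152, so t = 94.152.
T = 100·t = 9415 K → 9400 K to the nearest 200 K.

9400 K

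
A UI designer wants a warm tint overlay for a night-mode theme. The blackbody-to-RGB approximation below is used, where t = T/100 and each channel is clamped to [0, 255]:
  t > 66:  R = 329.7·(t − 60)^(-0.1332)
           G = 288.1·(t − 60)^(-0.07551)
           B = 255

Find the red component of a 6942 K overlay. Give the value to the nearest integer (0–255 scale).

t = 6942/100 = 69.42; the t > 66 branch applies.
R = 329.7·(69.42 − 60)^(-0.1332) = 329.7·9.42^(-0.1332) = 329.7·0.74175 = 244.554.
Rounded: 245.

245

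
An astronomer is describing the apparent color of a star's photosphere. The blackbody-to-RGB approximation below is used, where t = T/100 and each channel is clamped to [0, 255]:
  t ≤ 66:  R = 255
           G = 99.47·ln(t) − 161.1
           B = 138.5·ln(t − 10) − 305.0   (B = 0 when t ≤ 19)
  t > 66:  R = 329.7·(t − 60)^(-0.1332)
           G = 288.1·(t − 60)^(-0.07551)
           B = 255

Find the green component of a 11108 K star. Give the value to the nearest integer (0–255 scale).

t = 11108/100 = 111.08; the t > 66 branch applies.
G = 288.1·(111.08 − 60)^(-0.07551) = 288.1·51.08^(-0.07551) = 288.1·0.74304 = 214.069.
Rounded: 214.

214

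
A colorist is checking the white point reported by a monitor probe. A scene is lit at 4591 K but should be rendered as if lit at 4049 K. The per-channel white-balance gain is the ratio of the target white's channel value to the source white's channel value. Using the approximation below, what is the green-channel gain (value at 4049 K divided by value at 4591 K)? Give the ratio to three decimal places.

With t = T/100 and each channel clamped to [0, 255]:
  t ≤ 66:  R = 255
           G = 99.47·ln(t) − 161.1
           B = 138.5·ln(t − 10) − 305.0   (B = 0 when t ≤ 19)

At 4591 K (t = 45.91):
  G = 99.47·ln 45.91 − 161.1 = 99.47·3.8267 − 161.1 = 219.540.
At 4049 K (t = 40.49):
  G = 99.47·ln 40.49 − 161.1 = 99.47·3.7011 − 161.1 = 207.044.
Gain = 207.044 / 219.540 = 0.9431 → 0.943.

0.943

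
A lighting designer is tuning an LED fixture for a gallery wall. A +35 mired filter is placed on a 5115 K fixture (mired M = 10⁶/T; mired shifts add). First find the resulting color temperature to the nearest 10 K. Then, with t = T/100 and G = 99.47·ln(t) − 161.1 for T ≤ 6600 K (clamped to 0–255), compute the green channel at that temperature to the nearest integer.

214

M_in = 10⁶/5115 = 195.50; M_out = 195.50 + (+35) = 230.50.
T_out = 10⁶/230.50 = 4338.3 K → 4340 K; t = 43.4.
G = 99.47·ln 43.4 − 161.1 = 99.47·3.7705 − 161.1 = 213.948.
Rounded: 214.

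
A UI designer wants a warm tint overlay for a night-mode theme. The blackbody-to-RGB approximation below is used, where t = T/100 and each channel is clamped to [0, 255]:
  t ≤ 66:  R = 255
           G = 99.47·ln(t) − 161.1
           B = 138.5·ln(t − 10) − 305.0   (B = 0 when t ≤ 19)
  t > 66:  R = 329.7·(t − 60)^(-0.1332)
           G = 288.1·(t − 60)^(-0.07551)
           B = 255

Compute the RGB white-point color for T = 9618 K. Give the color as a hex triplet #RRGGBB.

t = 9618/100 = 96.18; the t > 66 branch applies.
R = 329.7·(96.18 − 60)^(-0.1332) = 329.7·36.18^(-0.1332) = 329.7·0.62003 = 204.424.
G = 288.1·(96.18 − 60)^(-0.07551) = 288.1·36.18^(-0.07551) = 288.1·0.76264 = 219.717.
B = 255 by definition for t > 66.
Rounded: (204, 220, 255).
In hex: #CCDCFF.

#CCDCFF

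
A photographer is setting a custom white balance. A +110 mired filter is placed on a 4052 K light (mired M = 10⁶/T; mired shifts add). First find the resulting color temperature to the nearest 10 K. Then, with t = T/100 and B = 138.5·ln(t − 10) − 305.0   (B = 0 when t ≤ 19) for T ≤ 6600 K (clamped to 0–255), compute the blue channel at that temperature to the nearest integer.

M_in = 10⁶/4052 = 246.79; M_out = 246.79 + (+110) = 356.79.
T_out = 10⁶/356.79 = 2802.8 K → 2800 K; t = 28.
B = 138.5·ln(28 − 10) − 305.0 = 138.5·ln 18 − 305.0 = 138.5·2.8904 − 305.0 = 95.316.
Rounded: 95.

95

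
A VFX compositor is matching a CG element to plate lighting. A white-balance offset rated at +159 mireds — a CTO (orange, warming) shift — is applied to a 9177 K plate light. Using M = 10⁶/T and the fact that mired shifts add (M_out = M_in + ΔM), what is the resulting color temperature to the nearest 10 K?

3730 K

M_in = 10⁶/9177 = 108.97 mireds.
M_out = 108.97 + (+159) = 267.97 mireds.
T_out = 10⁶/267.97 = 3731.8 K → 3730 K.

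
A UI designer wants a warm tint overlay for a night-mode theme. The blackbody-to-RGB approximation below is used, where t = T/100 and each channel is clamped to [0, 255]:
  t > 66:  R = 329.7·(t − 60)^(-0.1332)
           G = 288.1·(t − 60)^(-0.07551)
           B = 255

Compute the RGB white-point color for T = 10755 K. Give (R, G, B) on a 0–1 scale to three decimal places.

t = 10755/100 = 107.55; the t > 66 branch applies.
R = 329.7·(107.55 − 60)^(-0.1332) = 329.7·47.55^(-0.1332) = 329.7·0.59787 = 197.116.
G = 288.1·(107.55 − 60)^(-0.07551) = 288.1·47.55^(-0.07551) = 288.1·0.74706 = 215.229.
B = 255 by definition for t > 66.
Dividing each by 255: (0.7730, 0.8440, 1.0000) → (0.773, 0.844, 1.000).

(0.773, 0.844, 1.000)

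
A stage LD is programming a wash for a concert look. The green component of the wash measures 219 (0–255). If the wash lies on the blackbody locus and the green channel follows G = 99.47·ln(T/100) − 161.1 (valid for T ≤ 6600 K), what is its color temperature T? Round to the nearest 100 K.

4600 K

ln t = (219 + 161.1) / 99.47 = 3.8213.
t = e^3.8213 = 45.661.
T = 100·t = 4566 K → 4600 K to the nearest 100 K.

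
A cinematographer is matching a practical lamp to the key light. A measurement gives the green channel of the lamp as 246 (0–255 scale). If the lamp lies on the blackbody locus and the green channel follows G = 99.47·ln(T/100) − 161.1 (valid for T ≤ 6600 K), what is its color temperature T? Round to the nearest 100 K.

ln t = (246 + 161.1) / 99.47 = 4.0927.
t = e^4.0927 = 59.901.
T = 100·t = 5990 K → 6000 K to the nearest 100 K.

6000 K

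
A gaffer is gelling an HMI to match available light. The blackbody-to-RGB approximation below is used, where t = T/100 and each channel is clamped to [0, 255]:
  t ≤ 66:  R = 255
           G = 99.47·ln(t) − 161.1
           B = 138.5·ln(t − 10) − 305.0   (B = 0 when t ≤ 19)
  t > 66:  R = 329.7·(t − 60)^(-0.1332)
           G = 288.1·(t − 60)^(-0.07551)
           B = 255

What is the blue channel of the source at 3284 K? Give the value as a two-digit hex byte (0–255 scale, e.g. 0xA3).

0x80

t = 3284/100 = 32.84; the t ≤ 66 branch applies.
B = 138.5·ln(32.84 − 10) − 305.0 = 138.5·ln 22.84 − 305.0 = 138.5·3.1285 − 305.0 = 128.299.
Rounded: 128; in hex, 0x80.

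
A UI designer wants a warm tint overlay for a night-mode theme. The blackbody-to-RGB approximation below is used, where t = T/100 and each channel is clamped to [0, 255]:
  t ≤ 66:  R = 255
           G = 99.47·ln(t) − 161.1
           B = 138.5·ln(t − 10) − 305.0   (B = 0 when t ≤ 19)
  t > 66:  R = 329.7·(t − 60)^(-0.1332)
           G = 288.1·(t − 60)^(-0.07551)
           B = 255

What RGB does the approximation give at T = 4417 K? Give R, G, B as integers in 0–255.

t = 4417/100 = 44.17; the t ≤ 66 branch applies.
R = 255 by definition for t ≤ 66.
G = 99.47·ln 44.17 − 161.1 = 99.47·3.7880 − 161.1 = 215.697.
B = 138.5·ln(44.17 − 10) − 305.0 = 138.5·ln 34.17 − 305.0 = 138.5·3.5313 − 305.0 = 184.092.
Rounded: (255, 216, 184).

R=255, G=216, B=184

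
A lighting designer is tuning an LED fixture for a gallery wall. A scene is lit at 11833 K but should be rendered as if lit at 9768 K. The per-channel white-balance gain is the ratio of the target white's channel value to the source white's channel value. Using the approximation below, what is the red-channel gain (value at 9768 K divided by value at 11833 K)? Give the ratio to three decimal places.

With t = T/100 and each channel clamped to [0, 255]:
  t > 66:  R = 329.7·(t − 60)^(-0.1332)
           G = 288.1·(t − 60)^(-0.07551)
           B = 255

At 11833 K (t = 118.33):
  R = 329.7·(118.33 − 60)^(-0.1332) = 329.7·58.33^(-0.1332) = 329.7·0.58181 = 191.824.
At 9768 K (t = 97.68):
  R = 329.7·(97.68 − 60)^(-0.1332) = 329.7·37.68^(-0.1332) = 329.7·0.61668 = 203.320.
Gain = 203.320 / 191.824 = 1.0599 → 1.060.

1.060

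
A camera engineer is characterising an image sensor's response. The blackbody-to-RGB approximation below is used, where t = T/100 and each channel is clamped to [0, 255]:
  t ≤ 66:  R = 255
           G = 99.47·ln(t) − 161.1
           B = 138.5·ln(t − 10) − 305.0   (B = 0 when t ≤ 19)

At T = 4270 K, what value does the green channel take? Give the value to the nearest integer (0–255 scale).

212

t = 4270/100 = 42.7; the t ≤ 66 branch applies.
G = 99.47·ln 42.7 − 161.1 = 99.47·3.7542 − 161.1 = 212.330.
Rounded: 212.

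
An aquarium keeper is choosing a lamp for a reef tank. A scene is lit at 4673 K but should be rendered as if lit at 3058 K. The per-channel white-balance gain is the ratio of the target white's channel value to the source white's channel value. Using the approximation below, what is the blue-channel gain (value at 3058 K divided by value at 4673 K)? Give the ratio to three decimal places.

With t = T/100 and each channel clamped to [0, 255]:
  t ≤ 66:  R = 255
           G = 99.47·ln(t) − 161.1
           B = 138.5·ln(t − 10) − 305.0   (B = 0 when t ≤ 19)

At 4673 K (t = 46.73):
  B = 138.5·ln(46.73 − 10) − 305.0 = 138.5·ln 36.73 − 305.0 = 138.5·3.6036 − 305.0 = 194.098.
At 3058 K (t = 30.58):
  B = 138.5·ln(30.58 − 10) − 305.0 = 138.5·ln 20.58 − 305.0 = 138.5·3.0243 − 305.0 = 113.868.
Gain = 113.868 / 194.098 = 0.5867 → 0.587.

0.587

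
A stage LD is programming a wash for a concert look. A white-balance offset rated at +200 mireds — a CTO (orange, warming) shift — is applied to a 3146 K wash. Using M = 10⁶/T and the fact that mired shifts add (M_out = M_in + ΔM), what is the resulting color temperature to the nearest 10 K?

M_in = 10⁶/3146 = 317.86 mireds.
M_out = 317.86 + (+200) = 517.86 mireds.
T_out = 10⁶/517.86 = 1931.0 K → 1930 K.

1930 K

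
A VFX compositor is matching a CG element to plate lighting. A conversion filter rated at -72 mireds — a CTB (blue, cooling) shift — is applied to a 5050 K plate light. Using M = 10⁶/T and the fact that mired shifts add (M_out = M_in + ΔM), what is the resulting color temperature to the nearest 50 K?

7950 K

M_in = 10⁶/5050 = 198.02 mireds.
M_out = 198.02 + (-72) = 126.02 mireds.
T_out = 10⁶/126.02 = 7935.3 K → 7950 K.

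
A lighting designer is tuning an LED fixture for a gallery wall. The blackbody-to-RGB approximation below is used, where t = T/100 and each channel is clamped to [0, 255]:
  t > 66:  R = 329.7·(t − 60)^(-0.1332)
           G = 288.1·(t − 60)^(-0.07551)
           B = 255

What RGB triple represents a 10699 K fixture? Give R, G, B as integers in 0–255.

R=197, G=215, B=255

t = 10699/100 = 106.99; the t > 66 branch applies.
R = 329.7·(106.99 − 60)^(-0.1332) = 329.7·46.99^(-0.1332) = 329.7·0.59881 = 197.428.
G = 288.1·(106.99 − 60)^(-0.07551) = 288.1·46.99^(-0.07551) = 288.1·0.74773 = 215.422.
B = 255 by definition for t > 66.
Rounded: (197, 215, 255).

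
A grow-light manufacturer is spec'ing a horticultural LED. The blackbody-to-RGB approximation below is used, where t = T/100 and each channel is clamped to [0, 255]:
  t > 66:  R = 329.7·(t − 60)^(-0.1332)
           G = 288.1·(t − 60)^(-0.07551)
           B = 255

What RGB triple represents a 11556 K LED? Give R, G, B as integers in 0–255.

t = 11556/100 = 115.56; the t > 66 branch applies.
R = 329.7·(115.56 − 60)^(-0.1332) = 329.7·55.56^(-0.1332) = 329.7·0.58560 = 193.071.
G = 288.1·(115.56 − 60)^(-0.07551) = 288.1·55.56^(-0.07551) = 288.1·0.73833 = 212.714.
B = 255 by definition for t > 66.
Rounded: (193, 213, 255).

R=193, G=213, B=255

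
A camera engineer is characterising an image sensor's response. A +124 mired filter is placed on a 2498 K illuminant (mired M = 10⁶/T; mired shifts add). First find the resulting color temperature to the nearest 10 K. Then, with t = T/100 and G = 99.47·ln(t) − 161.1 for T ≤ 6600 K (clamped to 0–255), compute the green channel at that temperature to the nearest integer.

M_in = 10⁶/2498 = 400.32; M_out = 400.32 + (+124) = 524.32.
T_out = 10⁶/524.32 = 1907.2 K → 1910 K; t = 19.1.
G = 99.47·ln 19.1 − 161.1 = 99.47·2.9497 − 161.1 = 132.305.
Rounded: 132.

132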